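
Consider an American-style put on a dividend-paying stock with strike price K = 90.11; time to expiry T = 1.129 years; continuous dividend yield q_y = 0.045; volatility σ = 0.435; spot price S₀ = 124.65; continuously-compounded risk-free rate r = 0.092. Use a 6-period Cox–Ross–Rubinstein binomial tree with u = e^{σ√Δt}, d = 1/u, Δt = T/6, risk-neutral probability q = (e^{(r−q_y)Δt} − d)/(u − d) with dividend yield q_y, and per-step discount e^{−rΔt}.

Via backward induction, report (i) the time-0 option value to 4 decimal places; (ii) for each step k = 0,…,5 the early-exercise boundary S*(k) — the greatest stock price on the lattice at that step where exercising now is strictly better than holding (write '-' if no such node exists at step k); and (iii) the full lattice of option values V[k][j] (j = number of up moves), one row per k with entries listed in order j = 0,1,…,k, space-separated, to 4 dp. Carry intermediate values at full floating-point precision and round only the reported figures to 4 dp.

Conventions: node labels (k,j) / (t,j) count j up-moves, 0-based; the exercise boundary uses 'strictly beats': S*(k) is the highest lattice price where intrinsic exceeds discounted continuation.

price = 5.4656
boundary = - - - - 58.5997 70.7692
tree:
5.4656
8.8307 1.9669
13.9515 3.5255 0.3258
21.4008 6.2744 0.6330 0.0000
31.5103 11.0727 1.2300 0.0000 0.0000
41.5872 19.3408 2.3900 0.0000 0.0000 0.0000
49.9312 31.5103 4.6439 0.0000 0.0000 0.0000 0.0000

Δt=0.18817  u=1.20767  d=0.82804  q=0.47636  discount=0.98284
step 6 (expiry): payoffs max(K−S,0) = 49.9312 31.5103 4.6439 0.0000 0.0000 0.0000 0.0000
step 5: (k=5,j=0): S=48.5228, K−S=41.5872, hold=40.4498 ⇒ V=41.5872 exercise | (k=5,j=1): S=70.7692, K−S=19.3408, hold=18.3910 ⇒ V=19.3408 exercise | (k=5,j=2): S=103.2151, K−S=0.0000, hold=2.3900 ⇒ V=2.3900 continue | (k=5,j=3): S=150.5364, K−S=0.0000, hold=0.0000 ⇒ V=0.0000 continue | (k=5,j=4): S=219.5533, K−S=0.0000, hold=0.0000 ⇒ V=0.0000 continue | (k=5,j=5): S=320.2126, K−S=0.0000, hold=0.0000 ⇒ V=0.0000 continue  boundary S*=70.7692
step 4: (k=4,j=0): S=58.5997, K−S=31.5103, hold=30.4579 ⇒ V=31.5103 exercise | (k=4,j=1): S=85.4661, K−S=4.6439, hold=11.0727 ⇒ V=11.0727 continue | (k=4,j=2): S=124.6500, K−S=0.0000, hold=1.2300 ⇒ V=1.2300 continue | (k=4,j=3): S=181.7987, K−S=0.0000, hold=0.0000 ⇒ V=0.0000 continue | (k=4,j=4): S=265.1485, K−S=0.0000, hold=0.0000 ⇒ V=0.0000 continue  boundary S*=58.5997
step 3: (k=3,j=0): S=70.7692, K−S=19.3408, hold=21.4008 ⇒ V=21.4008 continue | (k=3,j=1): S=103.2151, K−S=0.0000, hold=6.2744 ⇒ V=6.2744 continue | (k=3,j=2): S=150.5364, K−S=0.0000, hold=0.6330 ⇒ V=0.6330 continue | (k=3,j=3): S=219.5533, K−S=0.0000, hold=0.0000 ⇒ V=0.0000 continue  boundary S*=-
step 2: (k=2,j=0): S=85.4661, K−S=4.6439, hold=13.9515 ⇒ V=13.9515 continue | (k=2,j=1): S=124.6500, K−S=0.0000, hold=3.5255 ⇒ V=3.5255 continue | (k=2,j=2): S=181.7987, K−S=0.0000, hold=0.3258 ⇒ V=0.3258 continue  boundary S*=-
step 1: (k=1,j=0): S=103.2151, K−S=0.0000, hold=8.8307 ⇒ V=8.8307 continue | (k=1,j=1): S=150.5364, K−S=0.0000, hold=1.9669 ⇒ V=1.9669 continue  boundary S*=-
step 0: (k=0,j=0): S=124.6500, K−S=0.0000, hold=5.4656 ⇒ V=5.4656 continue  boundary S*=-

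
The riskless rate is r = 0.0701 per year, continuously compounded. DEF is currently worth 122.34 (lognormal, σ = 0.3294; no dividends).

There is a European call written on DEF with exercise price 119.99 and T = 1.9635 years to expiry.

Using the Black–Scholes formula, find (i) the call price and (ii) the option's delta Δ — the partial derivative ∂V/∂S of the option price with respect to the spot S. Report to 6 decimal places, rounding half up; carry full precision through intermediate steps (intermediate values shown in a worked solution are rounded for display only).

price = 30.759583
Δ = 0.716003

σ√T = 0.3294·√1.9635 = 0.461572
d₁ = (ln(S/K) + (r+σ²/2)T) / (σ√T) = (ln(122.34/119.99) + (0.0701+0.3294²/2)·1.9635) / 0.461572 = (0.019396 + 0.244166) / 0.461572 = 0.571008
d₂ = d₁ − σ√T = 0.571008 − 0.461572 = 0.109437
e^{−rT} = 0.871411
N(d₁) = 0.716003,  N(d₂) = 0.543572
Call price V = S·N(d₁) − K·e^{−rT}·N(d₂) = 87.595802 − 56.836220 = 30.759583
Δ = N(d₁) = 0.716003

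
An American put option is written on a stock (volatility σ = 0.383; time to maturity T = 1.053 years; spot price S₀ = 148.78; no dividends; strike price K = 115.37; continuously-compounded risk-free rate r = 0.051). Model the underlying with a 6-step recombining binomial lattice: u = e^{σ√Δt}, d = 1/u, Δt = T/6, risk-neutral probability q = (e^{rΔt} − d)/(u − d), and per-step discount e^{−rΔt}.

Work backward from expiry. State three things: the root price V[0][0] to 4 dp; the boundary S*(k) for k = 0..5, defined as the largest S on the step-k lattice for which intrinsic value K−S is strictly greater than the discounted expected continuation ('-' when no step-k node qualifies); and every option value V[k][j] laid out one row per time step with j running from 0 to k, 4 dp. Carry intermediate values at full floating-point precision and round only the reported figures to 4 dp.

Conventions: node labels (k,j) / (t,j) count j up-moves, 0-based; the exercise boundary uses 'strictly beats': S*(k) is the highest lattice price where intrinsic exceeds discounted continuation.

price = 6.6204
boundary = - - - - 78.3098 91.9386
tree:
6.6204
10.6534 2.5090
16.7278 4.4733 0.4932
25.4428 7.8877 0.9716 0.0000
37.0602 13.7166 1.9143 0.0000 0.0000
48.6688 23.4314 3.7715 0.0000 0.0000 0.0000
58.5565 37.0602 7.4305 0.0000 0.0000 0.0000 0.0000

params: Δt=0.17550 u=1.17404 d=0.85176 q=0.48787 e^(-rΔt)=0.99109
t_6 payoffs: 58.5565 37.0602 7.4305 0.0000 0.0000 0.0000 0.0000
t_5: node(5,0) S=66.7012 payoff=48.6688 vs cont=47.6408 → 48.6688 [stop]  node(5,1) S=91.9386 payoff=23.4314 vs cont=22.4034 → 23.4314 [stop]  node(5,2) S=126.7250 payoff=0.0000 vs cont=3.7715 → 3.7715 [wait]  node(5,3) S=174.6734 payoff=0.0000 vs cont=0.0000 → 0.0000 [wait]  node(5,4) S=240.7637 payoff=0.0000 vs cont=0.0000 → 0.0000 [wait]  node(5,5) S=331.8604 payoff=0.0000 vs cont=0.0000 → 0.0000 [wait]  ⇒ S*(5)=91.9386
t_4: node(4,0) S=78.3098 payoff=37.0602 vs cont=36.0322 → 37.0602 [stop]  node(4,1) S=107.9395 payoff=7.4305 vs cont=13.7166 → 13.7166 [wait]  node(4,2) S=148.7800 payoff=0.0000 vs cont=1.9143 → 1.9143 [wait]  node(4,3) S=205.0732 payoff=0.0000 vs cont=0.0000 → 0.0000 [wait]  node(4,4) S=282.6658 payoff=0.0000 vs cont=0.0000 → 0.0000 [wait]  ⇒ S*(4)=78.3098
t_3: node(3,0) S=91.9386 payoff=23.4314 vs cont=25.4428 → 25.4428 [wait]  node(3,1) S=126.7250 payoff=0.0000 vs cont=7.8877 → 7.8877 [wait]  node(3,2) S=174.6734 payoff=0.0000 vs cont=0.9716 → 0.9716 [wait]  node(3,3) S=240.7637 payoff=0.0000 vs cont=0.0000 → 0.0000 [wait]  ⇒ S*(3)=-
t_2: node(2,0) S=107.9395 payoff=7.4305 vs cont=16.7278 → 16.7278 [wait]  node(2,1) S=148.7800 payoff=0.0000 vs cont=4.4733 → 4.4733 [wait]  node(2,2) S=205.0732 payoff=0.0000 vs cont=0.4932 → 0.4932 [wait]  ⇒ S*(2)=-
t_1: node(1,0) S=126.7250 payoff=0.0000 vs cont=10.6534 → 10.6534 [wait]  node(1,1) S=174.6734 payoff=0.0000 vs cont=2.5090 → 2.5090 [wait]  ⇒ S*(1)=-
t_0: node(0,0) S=148.7800 payoff=0.0000 vs cont=6.6204 → 6.6204 [wait]  ⇒ S*(0)=-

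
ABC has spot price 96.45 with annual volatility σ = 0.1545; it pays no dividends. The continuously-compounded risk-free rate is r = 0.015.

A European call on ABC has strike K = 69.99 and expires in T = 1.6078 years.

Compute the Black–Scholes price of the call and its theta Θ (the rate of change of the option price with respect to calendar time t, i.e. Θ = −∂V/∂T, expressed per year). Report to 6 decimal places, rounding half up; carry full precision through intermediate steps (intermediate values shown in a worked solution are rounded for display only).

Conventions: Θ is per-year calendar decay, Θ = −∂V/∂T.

σ√T = 0.1545·√1.6078 = 0.195905
d₁ = (ln(S/K) + (r+σ²/2)T) / (σ√T) = (ln(96.45/69.99) + (0.015+0.1545²/2)·1.6078) / 0.195905 = (0.320672 + 0.043306) / 0.195905 = 1.857939
d₂ = d₁ − σ√T = 1.857939 − 0.195905 = 1.662034
e^{−rT} = 0.976171
N(d₁) = 0.968411,  N(d₂) = 0.951747
Call price V = S·N(d₁) − K·e^{−rT}·N(d₂) = 93.403256 − 65.025493 = 28.377762
φ(d₁) = (1/√(2π))·e^{−d₁²/2} = 0.071012
Θ = −S·φ(d₁)·σ/(2√T) − r·K·e^{−rT}·N(d₂) = −0.417269 − 0.975382 = -1.392651

price = 28.377762
Θ = -1.392651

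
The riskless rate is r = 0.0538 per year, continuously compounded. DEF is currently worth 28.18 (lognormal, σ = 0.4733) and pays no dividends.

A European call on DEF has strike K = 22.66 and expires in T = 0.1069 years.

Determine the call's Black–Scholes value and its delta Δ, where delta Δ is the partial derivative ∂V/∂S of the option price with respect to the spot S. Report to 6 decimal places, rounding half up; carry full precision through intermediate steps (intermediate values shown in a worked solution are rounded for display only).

price = 5.778775
Δ = 0.936165

σ√T = 0.4733·√0.1069 = 0.154748
d₁ = (ln(S/K) + (r+σ²/2)T) / (σ√T) = (ln(28.18/22.66) + (0.0538+0.4733²/2)·0.1069) / 0.154748 = (0.218011 + 0.017725) / 0.154748 = 1.523353
d₂ = d₁ − σ√T = 1.523353 − 0.154748 = 1.368605
e^{−rT} = 0.994265
N(d₁) = 0.936165,  N(d₂) = 0.914439
Call price V = S·N(d₁) − K·e^{−rT}·N(d₂) = 26.381123 − 20.602348 = 5.778775
Δ = N(d₁) = 0.936165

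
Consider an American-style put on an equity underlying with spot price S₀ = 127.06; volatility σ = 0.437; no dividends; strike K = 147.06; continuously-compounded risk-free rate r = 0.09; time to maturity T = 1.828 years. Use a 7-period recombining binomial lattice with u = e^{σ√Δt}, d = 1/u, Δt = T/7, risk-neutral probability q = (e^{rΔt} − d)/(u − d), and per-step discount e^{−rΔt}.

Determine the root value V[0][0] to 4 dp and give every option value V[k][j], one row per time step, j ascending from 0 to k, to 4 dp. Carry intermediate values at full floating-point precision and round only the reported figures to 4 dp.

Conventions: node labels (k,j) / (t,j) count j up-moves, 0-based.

price = 32.5011
tree:
32.5011
47.0225 19.3710
65.7697 30.3138 9.2318
82.0390 45.7203 16.1842 2.6428
95.0522 65.7697 27.6325 5.3813 0.0000
105.4609 82.0390 45.4296 10.9573 0.0000 0.0000
113.7865 95.0522 65.7697 22.3111 0.0000 0.0000 0.0000
120.4458 105.4609 82.0390 45.4296 0.0000 0.0000 0.0000 0.0000

Δt=0.26114, u=1.25022, d=0.79986, q=0.49721, disc=e^(-rΔt)=0.97677
k=7 terminal: V=max(K-S,0) → 120.4458 105.4609 82.0390 45.4296 0.0000 0.0000 0.0000 0.0000
k=6: j=0 S=33.2735 intr=113.7865 cont=110.3705 V=113.7865[EX]; j=1 S=52.0078 intr=95.0522 cont=91.6362 V=95.0522[EX]; j=2 S=81.2903 intr=65.7697 cont=62.3537 V=65.7697[EX]; j=3 S=127.0600 intr=20.0000 cont=22.3111 V=22.3111[hold]; j=4 S=198.5999 intr=0.0000 cont=0.0000 V=0.0000[hold]; j=5 S=310.4196 intr=0.0000 cont=0.0000 V=0.0000[hold]; j=6 S=485.1982 intr=0.0000 cont=0.0000 V=0.0000[hold]
k=5: j=0 S=41.5991 intr=105.4609 cont=102.0449 V=105.4609[EX]; j=1 S=65.0210 intr=82.0390 cont=78.6230 V=82.0390[EX]; j=2 S=101.6304 intr=45.4296 cont=43.1359 V=45.4296[EX]; j=3 S=158.8524 intr=0.0000 cont=10.9573 V=10.9573[hold]; j=4 S=248.2927 intr=0.0000 cont=0.0000 V=0.0000[hold]; j=5 S=388.0915 intr=0.0000 cont=0.0000 V=0.0000[hold]
k=4: j=0 S=52.0078 intr=95.0522 cont=91.6362 V=95.0522[EX]; j=1 S=81.2903 intr=65.7697 cont=62.3537 V=65.7697[EX]; j=2 S=127.0600 intr=20.0000 cont=27.6325 V=27.6325[hold]; j=3 S=198.5999 intr=0.0000 cont=5.3813 V=5.3813[hold]; j=4 S=310.4196 intr=0.0000 cont=0.0000 V=0.0000[hold]
k=3: j=0 S=65.0210 intr=82.0390 cont=78.6230 V=82.0390[EX]; j=1 S=101.6304 intr=45.4296 cont=45.7203 V=45.7203[hold]; j=2 S=158.8524 intr=0.0000 cont=16.1842 V=16.1842[hold]; j=3 S=248.2927 intr=0.0000 cont=2.6428 V=2.6428[hold]
k=2: j=0 S=81.2903 intr=65.7697 cont=62.4949 V=65.7697[EX]; j=1 S=127.0600 intr=20.0000 cont=30.3138 V=30.3138[hold]; j=2 S=198.5999 intr=0.0000 cont=9.2318 V=9.2318[hold]
k=1: j=0 S=101.6304 intr=45.4296 cont=47.0225 V=47.0225[hold]; j=1 S=158.8524 intr=0.0000 cont=19.3710 V=19.3710[hold]
k=0: j=0 S=127.0600 intr=20.0000 cont=32.5011 V=32.5011[hold]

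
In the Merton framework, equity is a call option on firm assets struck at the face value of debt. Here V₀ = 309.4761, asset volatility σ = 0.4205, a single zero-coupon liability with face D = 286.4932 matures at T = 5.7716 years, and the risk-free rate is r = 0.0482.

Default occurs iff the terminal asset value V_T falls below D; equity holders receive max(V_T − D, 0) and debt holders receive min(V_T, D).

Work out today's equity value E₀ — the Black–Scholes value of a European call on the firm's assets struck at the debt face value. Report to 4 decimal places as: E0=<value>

Apply the equity-as-call identities (strike 286.4932, horizon 5.7716 years):
d₁ = [ln(V₀/D) + (r + σ²/2)T] / (σ√T)
   = [ln(309.4761/286.4932) + (0.0482 + 0.5·0.4205²)·5.7716] / (0.4205·√5.7716)
   = [0.077166 + 0.788459] / 1.010216 = 0.856872
d₂ = d₁ − σ√T = 0.856872 − 1.010216 = -0.153344
N(d₁) = 0.804242,  N(d₂) = 0.439063,  e^(−rT) = 0.757152
E₀ = V₀·N(d₁) − D·e^(−rT)·N(d₂)
   = 309.4761·0.804242 − 286.4932·0.757152·0.439063 = 153.652525

E0=153.6525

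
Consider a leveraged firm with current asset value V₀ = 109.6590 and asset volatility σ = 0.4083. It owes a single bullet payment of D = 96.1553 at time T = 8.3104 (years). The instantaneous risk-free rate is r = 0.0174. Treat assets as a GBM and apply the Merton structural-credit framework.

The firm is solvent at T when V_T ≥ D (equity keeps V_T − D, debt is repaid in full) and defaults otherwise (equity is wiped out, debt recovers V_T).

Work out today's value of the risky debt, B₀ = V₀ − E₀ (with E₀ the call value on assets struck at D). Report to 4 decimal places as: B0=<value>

B0=52.6012

Apply the equity-as-call identities (strike 96.1553, horizon 8.3104 years):
d₁ = [ln(V₀/D) + (r + σ²/2)T] / (σ√T)
   = [ln(109.6590/96.1553) + (0.0174 + 0.5·0.4083²)·8.3104] / (0.4083·√8.3104)
   = [0.131411 + 0.837310] / 1.177038 = 0.823016
d₂ = d₁ − σ√T = 0.823016 − 1.177038 = -0.354022
N(d₁) = 0.794751,  N(d₂) = 0.361661,  e^(−rT) = 0.865368
E₀ = V₀·N(d₁) − D·e^(−rT)·N(d₂)
   = 109.6590·0.794751 − 96.1553·0.865368·0.361661 = 57.057828
B₀ = V₀ − E₀ = 109.6590 − 57.057828 = 52.601172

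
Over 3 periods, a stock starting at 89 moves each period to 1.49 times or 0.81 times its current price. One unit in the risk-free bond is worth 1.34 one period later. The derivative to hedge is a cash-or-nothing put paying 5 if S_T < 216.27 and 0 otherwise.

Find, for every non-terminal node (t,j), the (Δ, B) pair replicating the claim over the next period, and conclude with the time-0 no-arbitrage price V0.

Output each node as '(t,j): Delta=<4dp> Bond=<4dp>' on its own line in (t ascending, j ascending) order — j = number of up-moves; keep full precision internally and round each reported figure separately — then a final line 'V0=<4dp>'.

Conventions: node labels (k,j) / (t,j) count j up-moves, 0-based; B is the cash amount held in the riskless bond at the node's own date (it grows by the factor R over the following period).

(0,0): Delta=-0.0280 Bond=3.5818
(1,0): Delta=0.0000 Bond=2.7846
(1,1): Delta=-0.0323 Bond=5.3698
(2,0): Delta=0.0000 Bond=3.7313
(2,1): Delta=0.0000 Bond=3.7313
(2,2): Delta=-0.0372 Bond=8.1760
V0=1.0941

Arbitrage-free pricing uses the up-move probability p* = (R−d)/(u−d) = 0.7794, discounting each step at R = 1.34.
Terminal payoffs: V(3,0)=5.0000, V(3,1)=5.0000, V(3,2)=5.0000, V(3,3)=0.0000
(2,0): S=58.3929. Δ = (V_up−V_dn)/(S_up−S_dn) = (5.0000−5.0000)/(87.0054−47.2982) = 0.0000. V = [p*·5.0000 + (1−p*)·5.0000]/1.34 = 3.7313. B = V − Δ·S = 3.7313.
(2,1): S=107.4141. Δ = (V_up−V_dn)/(S_up−S_dn) = (5.0000−5.0000)/(160.0470−87.0054) = 0.0000. V = [p*·5.0000 + (1−p*)·5.0000]/1.34 = 3.7313. B = V − Δ·S = 3.7313.
(2,2): S=197.5889. Δ = (V_up−V_dn)/(S_up−S_dn) = (0.0000−5.0000)/(294.4075−160.0470) = -0.0372. V = [p*·0.0000 + (1−p*)·5.0000]/1.34 = 0.8231. B = V − Δ·S = 8.1760.
(1,0): S=72.0900. Δ = (V_up−V_dn)/(S_up−S_dn) = (3.7313−3.7313)/(107.4141−58.3929) = 0.0000. V = [p*·3.7313 + (1−p*)·3.7313]/1.34 = 2.7846. B = V − Δ·S = 2.7846.
(1,1): S=132.6100. Δ = (V_up−V_dn)/(S_up−S_dn) = (0.8231−3.7313)/(197.5889−107.4141) = -0.0323. V = [p*·0.8231 + (1−p*)·3.7313]/1.34 = 1.0930. B = V − Δ·S = 5.3698.
(0,0): S=89.0000. Δ = (V_up−V_dn)/(S_up−S_dn) = (1.0930−2.7846)/(132.6100−72.0900) = -0.0280. V = [p*·1.0930 + (1−p*)·2.7846]/1.34 = 1.0941. B = V − Δ·S = 3.5818.
Verification: the root portfolio costs Δ(0,0)·S0 + B(0,0) = 1.0941, matching V0.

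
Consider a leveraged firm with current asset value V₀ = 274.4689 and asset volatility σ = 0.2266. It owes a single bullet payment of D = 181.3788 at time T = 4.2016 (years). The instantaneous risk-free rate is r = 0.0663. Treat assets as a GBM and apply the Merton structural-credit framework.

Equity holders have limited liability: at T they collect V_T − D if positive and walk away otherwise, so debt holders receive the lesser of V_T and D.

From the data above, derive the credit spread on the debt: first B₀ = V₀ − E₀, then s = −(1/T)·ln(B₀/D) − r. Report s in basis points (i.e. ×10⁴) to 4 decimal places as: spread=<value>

Equity is a call on the firm's assets struck at D = 181.3788:
d₁ = [ln(V₀/D) + (r + σ²/2)T] / (σ√T)
   = [ln(274.4689/181.3788) + (0.0663 + 0.5·0.2266²)·4.2016] / (0.2266·√4.2016)
   = [0.414250 + 0.386437] / 0.464480 = 1.723835
d₂ = d₁ − σ√T = 1.723835 − 0.464480 = 1.259355
N(d₁) = 0.957631,  N(d₂) = 0.896049,  e^(−rT) = 0.756868
E₀ = V₀·N(d₁) − D·e^(−rT)·N(d₂)
   = 274.4689·0.957631 − 181.3788·0.756868·0.896049 = 139.830516
B₀ = V₀ − E₀ = 274.4689 − 139.830516 = 134.638384
spread = −(1/T)·ln(B₀/D) − r = −(1/4.2016)·ln(134.638384/181.3788) − 0.0663 = 0.00462420
in basis points: 0.00462420 × 10⁴ = 46.2420 bp

spread=46.2420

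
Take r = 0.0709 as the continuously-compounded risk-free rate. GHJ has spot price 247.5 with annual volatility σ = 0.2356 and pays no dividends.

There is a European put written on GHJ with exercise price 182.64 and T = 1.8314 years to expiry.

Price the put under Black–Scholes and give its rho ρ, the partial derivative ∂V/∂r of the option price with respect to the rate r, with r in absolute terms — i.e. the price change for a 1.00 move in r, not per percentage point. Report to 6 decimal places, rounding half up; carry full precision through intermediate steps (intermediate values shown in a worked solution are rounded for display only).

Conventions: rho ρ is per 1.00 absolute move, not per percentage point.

σ√T = 0.2356·√1.8314 = 0.318836
d₁ = (ln(S/K) + (r+σ²/2)T) / (σ√T) = (ln(247.5/182.64) + (0.0709+0.2356²/2)·1.8314) / 0.318836 = (0.303894 + 0.180674) / 0.318836 = 1.519805
d₂ = d₁ − σ√T = 1.519805 − 0.318836 = 1.200969
e^{−rT} = 0.878230
N(−d₁) = 0.064280,  N(−d₂) = 0.114882
Put price V = K·e^{−rT}·N(−d₂) − S·N(−d₁) = 18.427011 − 15.909309 = 2.517702
ρ = −K·T·e^{−rT}·N(−d₂) = -33.747228

price = 2.517702
ρ = -33.747228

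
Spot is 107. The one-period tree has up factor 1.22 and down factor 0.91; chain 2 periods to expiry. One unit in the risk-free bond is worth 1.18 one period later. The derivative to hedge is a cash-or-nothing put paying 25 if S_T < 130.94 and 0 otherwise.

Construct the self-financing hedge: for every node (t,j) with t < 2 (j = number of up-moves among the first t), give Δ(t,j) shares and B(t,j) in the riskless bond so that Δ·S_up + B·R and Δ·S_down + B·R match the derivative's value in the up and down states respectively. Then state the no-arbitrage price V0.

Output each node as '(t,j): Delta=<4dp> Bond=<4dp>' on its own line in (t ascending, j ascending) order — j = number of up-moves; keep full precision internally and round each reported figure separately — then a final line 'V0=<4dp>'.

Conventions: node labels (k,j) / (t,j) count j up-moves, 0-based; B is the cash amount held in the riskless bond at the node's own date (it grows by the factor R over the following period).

Arbitrage-free pricing uses the up-move probability p* = (R−d)/(u−d) = 0.8710, discounting each step at R = 1.18.
Expiry values: V(2,0)=25.0000, V(2,1)=25.0000, V(2,2)=0.0000
Node (1,0) S=97.3700: V=(p*·25.0000+(1−p*)·25.0000)/1.18=21.1864; Δ=(25.0000−25.0000)/(118.7914−88.6067)=0.0000; B=V−Δ·S=21.1864
Node (1,1) S=130.5400: V=(p*·0.0000+(1−p*)·25.0000)/1.18=2.7337; Δ=(0.0000−25.0000)/(159.2588−118.7914)=-0.6178; B=V−Δ·S=83.3789
Node (0,0) S=107.0000: V=(p*·2.7337+(1−p*)·21.1864)/1.18=4.3345; Δ=(2.7337−21.1864)/(130.5400−97.3700)=-0.5563; B=V−Δ·S=63.8594
Verification: the root portfolio costs Δ(0,0)·S0 + B(0,0) = 4.3345, matching V0.

(0,0): Delta=-0.5563 Bond=63.8594
(1,0): Delta=0.0000 Bond=21.1864
(1,1): Delta=-0.6178 Bond=83.3789
V0=4.3345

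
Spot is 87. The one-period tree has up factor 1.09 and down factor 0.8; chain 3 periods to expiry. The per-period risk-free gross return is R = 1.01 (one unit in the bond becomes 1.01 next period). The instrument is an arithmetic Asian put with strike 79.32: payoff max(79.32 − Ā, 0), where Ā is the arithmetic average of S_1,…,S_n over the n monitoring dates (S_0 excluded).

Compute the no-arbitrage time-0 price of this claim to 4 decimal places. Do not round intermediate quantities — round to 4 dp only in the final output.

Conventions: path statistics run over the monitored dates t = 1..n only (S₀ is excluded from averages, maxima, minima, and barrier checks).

price = 2.5328

With p* = (R−d)/(u−d) = 0.7241, sum probability × payoff across the paths and divide by R^3.
Enumerate all 2^3 = 8 price paths (U = up ×1.09, D = down ×0.8); each path with k up-moves has probability p*^k·(1−p*)^(3−k).
DDD: Ā=56.6080, payoff=22.7120, prob=0.020993
UDD: Ā=77.1284, payoff=2.1916, prob=0.055107
DUD: Ā=68.7184, payoff=10.6016, prob=0.055107
UUD: Ā=93.6288, payoff=0.0000, prob=0.144655
DDU: Ā=61.9904, payoff=17.3296, prob=0.055107
UDU: Ā=84.4619, payoff=0.0000, prob=0.144655
DUU: Ā=76.0519, payoff=3.2681, prob=0.144655
UUU: Ā=103.6207, payoff=0.0000, prob=0.379720
Price = Σ prob·payoff / R^3 = 2.609511 / 1.030301 = 2.5328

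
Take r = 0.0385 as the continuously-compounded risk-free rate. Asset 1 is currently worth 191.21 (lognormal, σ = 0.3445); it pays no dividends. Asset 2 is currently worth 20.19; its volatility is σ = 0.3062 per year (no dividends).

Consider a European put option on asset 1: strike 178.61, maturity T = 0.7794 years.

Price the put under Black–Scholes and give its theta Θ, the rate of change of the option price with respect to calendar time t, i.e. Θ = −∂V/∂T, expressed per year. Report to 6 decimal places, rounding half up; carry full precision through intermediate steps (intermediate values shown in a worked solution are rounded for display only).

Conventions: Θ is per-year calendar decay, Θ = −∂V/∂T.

price = 14.218523
Θ = -10.412100

σ√T = 0.3445·√0.7794 = 0.304137
d₁ = (ln(S/K) + (r+σ²/2)T) / (σ√T) = (ln(191.21/178.61) + (0.0385+0.3445²/2)·0.7794) / 0.304137 = (0.068168 + 0.076257) / 0.304137 = 0.474866
d₂ = d₁ − σ√T = 0.474866 − 0.304137 = 0.170728
e^{−rT} = 0.970439
N(−d₁) = 0.317441,  N(−d₂) = 0.432219
Put price V = K·e^{−rT}·N(−d₂) − S·N(−d₁) = 74.916495 − 60.697972 = 14.218523
φ(d₁) = (1/√(2π))·e^{−d₁²/2} = 0.356405
Θ = −S·φ(d₁)·σ/(2√T) + r·K·e^{−rT}·N(−d₂) = −13.296385 + 2.884285 = -10.412100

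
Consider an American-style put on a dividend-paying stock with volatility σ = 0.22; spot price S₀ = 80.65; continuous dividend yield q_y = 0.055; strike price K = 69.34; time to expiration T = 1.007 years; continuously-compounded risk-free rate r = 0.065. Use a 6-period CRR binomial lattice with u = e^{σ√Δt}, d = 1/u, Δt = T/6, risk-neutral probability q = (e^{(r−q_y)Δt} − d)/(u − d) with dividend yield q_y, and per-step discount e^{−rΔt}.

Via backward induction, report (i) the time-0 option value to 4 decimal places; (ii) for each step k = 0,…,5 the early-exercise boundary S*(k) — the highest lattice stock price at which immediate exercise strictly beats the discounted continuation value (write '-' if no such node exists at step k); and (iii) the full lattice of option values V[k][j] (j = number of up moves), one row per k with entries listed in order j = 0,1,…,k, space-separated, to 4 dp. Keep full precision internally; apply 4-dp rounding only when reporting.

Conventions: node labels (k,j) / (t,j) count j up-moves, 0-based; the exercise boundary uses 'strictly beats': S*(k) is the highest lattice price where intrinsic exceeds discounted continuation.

Δt=0.16783  u=1.09431  d=0.91381  q=0.48679  discount=0.98915
step 6 (expiry): payoffs max(K−S,0) = 22.3776 13.1013 1.9928 0.0000 0.0000 0.0000 0.0000
step 5: (k=5,j=0): S=51.3917, K−S=17.9483, hold=17.6682 ⇒ V=17.9483 exercise | (k=5,j=1): S=61.5428, K−S=7.7972, hold=7.6103 ⇒ V=7.7972 exercise | (k=5,j=2): S=73.6991, K−S=0.0000, hold=1.0116 ⇒ V=1.0116 continue | (k=5,j=3): S=88.2565, K−S=0.0000, hold=0.0000 ⇒ V=0.0000 continue | (k=5,j=4): S=105.6893, K−S=0.0000, hold=0.0000 ⇒ V=0.0000 continue | (k=5,j=5): S=126.5656, K−S=0.0000, hold=0.0000 ⇒ V=0.0000 continue  boundary S*=61.5428
step 4: (k=4,j=0): S=56.2387, K−S=13.1013, hold=12.8657 ⇒ V=13.1013 exercise | (k=4,j=1): S=67.3472, K−S=1.9928, hold=4.4453 ⇒ V=4.4453 continue | (k=4,j=2): S=80.6500, K−S=0.0000, hold=0.5135 ⇒ V=0.5135 continue | (k=4,j=3): S=96.5804, K−S=0.0000, hold=0.0000 ⇒ V=0.0000 continue | (k=4,j=4): S=115.6574, K−S=0.0000, hold=0.0000 ⇒ V=0.0000 continue  boundary S*=56.2387
step 3: (k=3,j=0): S=61.5428, K−S=7.7972, hold=8.7912 ⇒ V=8.7912 continue | (k=3,j=1): S=73.6991, K−S=0.0000, hold=2.5039 ⇒ V=2.5039 continue | (k=3,j=2): S=88.2565, K−S=0.0000, hold=0.2607 ⇒ V=0.2607 continue | (k=3,j=3): S=105.6893, K−S=0.0000, hold=0.0000 ⇒ V=0.0000 continue  boundary S*=-
step 2: (k=2,j=0): S=67.3472, K−S=1.9928, hold=5.6684 ⇒ V=5.6684 continue | (k=2,j=1): S=80.6500, K−S=0.0000, hold=1.3966 ⇒ V=1.3966 continue | (k=2,j=2): S=96.5804, K−S=0.0000, hold=0.1323 ⇒ V=0.1323 continue  boundary S*=-
step 1: (k=1,j=0): S=73.6991, K−S=0.0000, hold=3.5500 ⇒ V=3.5500 continue | (k=1,j=1): S=88.2565, K−S=0.0000, hold=0.7727 ⇒ V=0.7727 continue  boundary S*=-
step 0: (k=0,j=0): S=80.6500, K−S=0.0000, hold=2.1742 ⇒ V=2.1742 continue  boundary S*=-

price = 2.1742
boundary = - - - - 56.2387 61.5428
tree:
2.1742
3.5500 0.7727
5.6684 1.3966 0.1323
8.7912 2.5039 0.2607 0.0000
13.1013 4.4453 0.5135 0.0000 0.0000
17.9483 7.7972 1.0116 0.0000 0.0000 0.0000
22.3776 13.1013 1.9928 0.0000 0.0000 0.0000 0.0000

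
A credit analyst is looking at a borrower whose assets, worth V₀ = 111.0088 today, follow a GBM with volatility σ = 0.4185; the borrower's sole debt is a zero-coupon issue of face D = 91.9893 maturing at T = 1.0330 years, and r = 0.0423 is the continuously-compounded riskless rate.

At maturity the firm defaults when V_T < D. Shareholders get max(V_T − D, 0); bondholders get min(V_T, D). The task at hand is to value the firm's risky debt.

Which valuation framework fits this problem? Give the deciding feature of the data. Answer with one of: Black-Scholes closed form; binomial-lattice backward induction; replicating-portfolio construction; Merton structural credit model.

framework: Merton structural credit model

Key observation: with the firm-asset dynamics (V₀ = 111.0088) and a single zero-coupon liability of face 91.9893 given, debt value, spread, and default probability all derive from the option view of the balance sheet.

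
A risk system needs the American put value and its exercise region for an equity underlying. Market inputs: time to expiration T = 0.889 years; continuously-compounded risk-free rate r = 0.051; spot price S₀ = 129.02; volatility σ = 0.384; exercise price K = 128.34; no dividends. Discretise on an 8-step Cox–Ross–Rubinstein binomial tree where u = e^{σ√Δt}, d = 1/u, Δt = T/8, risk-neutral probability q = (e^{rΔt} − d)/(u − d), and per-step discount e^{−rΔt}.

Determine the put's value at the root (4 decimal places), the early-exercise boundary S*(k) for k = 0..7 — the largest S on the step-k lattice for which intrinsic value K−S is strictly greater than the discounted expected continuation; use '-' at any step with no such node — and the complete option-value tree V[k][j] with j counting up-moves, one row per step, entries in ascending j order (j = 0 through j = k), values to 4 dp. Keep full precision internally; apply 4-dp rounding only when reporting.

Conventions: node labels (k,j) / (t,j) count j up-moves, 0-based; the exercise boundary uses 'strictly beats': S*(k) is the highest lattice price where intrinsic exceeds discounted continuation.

price = 15.3513
boundary = - - - 87.8775 77.3187 87.8775 99.8782 113.5178
tree:
15.3513
21.9537 8.6624
30.3788 13.4455 3.7882
40.4625 20.2432 6.5314 0.9789
51.0213 29.3296 11.0275 1.9310 0.0000
60.3115 40.4625 18.0907 3.8091 0.0000 0.0000
68.4853 51.0213 28.4618 7.5140 0.0000 0.0000 0.0000
75.6771 60.3115 40.4625 14.8222 0.0000 0.0000 0.0000 0.0000
82.0047 68.4853 51.0213 28.4618 0.0000 0.0000 0.0000 0.0000 0.0000

params: Δt=0.11113 u=1.13656 d=0.87985 q=0.49018 e^(-rΔt)=0.99435
t_8 payoffs: 82.0047 68.4853 51.0213 28.4618 0.0000 0.0000 0.0000 0.0000 0.0000
t_7: node(7,0) S=52.6629 payoff=75.6771 vs cont=74.9518 → 75.6771 [stop]  node(7,1) S=68.0285 payoff=60.3115 vs cont=59.5862 → 60.3115 [stop]  node(7,2) S=87.8775 payoff=40.4625 vs cont=39.7372 → 40.4625 [stop]  node(7,3) S=113.5178 payoff=14.8222 vs cont=14.4284 → 14.8222 [stop]  node(7,4) S=146.6392 payoff=0.0000 vs cont=0.0000 → 0.0000 [wait]  node(7,5) S=189.4247 payoff=0.0000 vs cont=0.0000 → 0.0000 [wait]  node(7,6) S=244.6938 payoff=0.0000 vs cont=0.0000 → 0.0000 [wait]  node(7,7) S=316.0889 payoff=0.0000 vs cont=0.0000 → 0.0000 [wait]  ⇒ S*(7)=113.5178
t_6: node(6,0) S=59.8547 payoff=68.4853 vs cont=67.7600 → 68.4853 [stop]  node(6,1) S=77.3187 payoff=51.0213 vs cont=50.2960 → 51.0213 [stop]  node(6,2) S=99.8782 payoff=28.4618 vs cont=27.7365 → 28.4618 [stop]  node(6,3) S=129.0200 payoff=0.0000 vs cont=7.5140 → 7.5140 [wait]  node(6,4) S=166.6646 payoff=0.0000 vs cont=0.0000 → 0.0000 [wait]  node(6,5) S=215.2929 payoff=0.0000 vs cont=0.0000 → 0.0000 [wait]  node(6,6) S=278.1096 payoff=0.0000 vs cont=0.0000 → 0.0000 [wait]  ⇒ S*(6)=99.8782
t_5: node(5,0) S=68.0285 payoff=60.3115 vs cont=59.5862 → 60.3115 [stop]  node(5,1) S=87.8775 payoff=40.4625 vs cont=39.7372 → 40.4625 [stop]  node(5,2) S=113.5178 payoff=14.8222 vs cont=18.0907 → 18.0907 [wait]  node(5,3) S=146.6392 payoff=0.0000 vs cont=3.8091 → 3.8091 [wait]  node(5,4) S=189.4247 payoff=0.0000 vs cont=0.0000 → 0.0000 [wait]  node(5,5) S=244.6938 payoff=0.0000 vs cont=0.0000 → 0.0000 [wait]  ⇒ S*(5)=87.8775
t_4: node(4,0) S=77.3187 payoff=51.0213 vs cont=50.2960 → 51.0213 [stop]  node(4,1) S=99.8782 payoff=28.4618 vs cont=29.3296 → 29.3296 [wait]  node(4,2) S=129.0200 payoff=0.0000 vs cont=11.0275 → 11.0275 [wait]  node(4,3) S=166.6646 payoff=0.0000 vs cont=1.9310 → 1.9310 [wait]  node(4,4) S=215.2929 payoff=0.0000 vs cont=0.0000 → 0.0000 [wait]  ⇒ S*(4)=77.3187
t_3: node(3,0) S=87.8775 payoff=40.4625 vs cont=40.1602 → 40.4625 [stop]  node(3,1) S=113.5178 payoff=14.8222 vs cont=20.2432 → 20.2432 [wait]  node(3,2) S=146.6392 payoff=0.0000 vs cont=6.5314 → 6.5314 [wait]  node(3,3) S=189.4247 payoff=0.0000 vs cont=0.9789 → 0.9789 [wait]  ⇒ S*(3)=87.8775
t_2: node(2,0) S=99.8782 payoff=28.4618 vs cont=30.3788 → 30.3788 [wait]  node(2,1) S=129.0200 payoff=0.0000 vs cont=13.4455 → 13.4455 [wait]  node(2,2) S=166.6646 payoff=0.0000 vs cont=3.7882 → 3.7882 [wait]  ⇒ S*(2)=-
t_1: node(1,0) S=113.5178 payoff=14.8222 vs cont=21.9537 → 21.9537 [wait]  node(1,1) S=146.6392 payoff=0.0000 vs cont=8.6624 → 8.6624 [wait]  ⇒ S*(1)=-
t_0: node(0,0) S=129.0200 payoff=0.0000 vs cont=15.3513 → 15.3513 [wait]  ⇒ S*(0)=-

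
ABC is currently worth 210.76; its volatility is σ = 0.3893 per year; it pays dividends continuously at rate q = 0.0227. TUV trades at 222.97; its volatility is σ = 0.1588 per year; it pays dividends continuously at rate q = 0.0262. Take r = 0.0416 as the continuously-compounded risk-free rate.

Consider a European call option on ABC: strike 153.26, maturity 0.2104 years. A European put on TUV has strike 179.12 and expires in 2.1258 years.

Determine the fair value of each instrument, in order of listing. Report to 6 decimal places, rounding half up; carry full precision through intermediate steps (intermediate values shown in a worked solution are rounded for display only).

price(ABC call K=153.26) = 58.277837
price(TUV put K=179.12) = 3.016728

[ABC call K=153.26]
σ√T = 0.3893·√0.2104 = 0.178569
d₁ = (ln(S/K) + (r−q+σ²/2)T) / (σ√T) = (ln(210.76/153.26) + (0.0416−0.0227+0.3893²/2)·0.2104) / 0.178569 = (0.318584 + 0.019920) / 0.178569 = 1.895645
d₂ = d₁ − σ√T = 1.895645 − 0.178569 = 1.717075
e^{−rT} = 0.991286
e^{−qT} = 0.995235
N(d₁) = 0.970996,  N(d₂) = 0.957017
price = S·e^{−qT}·N(d₁) − K·e^{−rT}·N(d₂) = 203.672136 − 145.394299 = 58.277837
[TUV put K=179.12]
σ√T = 0.1588·√2.1258 = 0.231532
d₁ = (ln(S/K) + (r−q+σ²/2)T) / (σ√T) = (ln(222.97/179.12) + (0.0416−0.0262+0.1588²/2)·2.1258) / 0.231532 = (0.218981 + 0.059541) / 0.231532 = 1.202951
d₂ = d₁ − σ√T = 1.202951 − 0.231532 = 0.971419
e^{−rT} = 0.915364
e^{−qT} = 0.945827
N(−d₁) = 0.114498,  N(−d₂) = 0.165670
price = K·e^{−rT}·N(−d₂) − S·e^{−qT}·N(−d₁) = 27.163226 − 24.146499 = 3.016728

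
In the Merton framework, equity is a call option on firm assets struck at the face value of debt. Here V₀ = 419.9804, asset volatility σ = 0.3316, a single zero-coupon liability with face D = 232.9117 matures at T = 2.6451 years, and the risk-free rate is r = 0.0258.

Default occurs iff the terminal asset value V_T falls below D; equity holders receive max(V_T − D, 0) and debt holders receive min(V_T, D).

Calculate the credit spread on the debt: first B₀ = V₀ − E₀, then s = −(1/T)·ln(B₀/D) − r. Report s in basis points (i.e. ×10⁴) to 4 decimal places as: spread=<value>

spread=151.9206

Work the structural quantities from V₀ = 419.9804 against face 232.9117:
d₁ = [ln(V₀/D) + (r + σ²/2)T] / (σ√T)
   = [ln(419.9804/232.9117) + (0.0258 + 0.5·0.3316²)·2.6451] / (0.3316·√2.6451)
   = [0.589549 + 0.213669] / 0.539306 = 1.489354
d₂ = d₁ − σ√T = 1.489354 − 0.539306 = 0.950047
N(d₁) = 0.931803,  N(d₂) = 0.828956,  e^(−rT) = 0.934033
E₀ = V₀·N(d₁) − D·e^(−rT)·N(d₂)
   = 419.9804·0.931803 − 232.9117·0.934033·0.828956 = 211.001911
B₀ = V₀ − E₀ = 419.9804 − 211.001911 = 208.978489
spread = −(1/T)·ln(B₀/D) − r = −(1/2.6451)·ln(208.978489/232.9117) − 0.0258 = 0.01519206
in basis points: 0.01519206 × 10⁴ = 151.9206 bp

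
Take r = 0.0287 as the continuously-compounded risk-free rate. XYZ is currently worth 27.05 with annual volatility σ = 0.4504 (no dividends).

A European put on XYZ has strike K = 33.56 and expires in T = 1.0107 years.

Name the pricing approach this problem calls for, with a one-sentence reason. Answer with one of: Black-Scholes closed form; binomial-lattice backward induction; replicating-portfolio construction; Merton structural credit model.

framework: Black-Scholes closed form

Key observation: a European claim on XYZ (strike 33.56) — a lognormal (GBM) underlying with constant rate and volatility — has an exact closed-form value; no lattice or capital structure is involved.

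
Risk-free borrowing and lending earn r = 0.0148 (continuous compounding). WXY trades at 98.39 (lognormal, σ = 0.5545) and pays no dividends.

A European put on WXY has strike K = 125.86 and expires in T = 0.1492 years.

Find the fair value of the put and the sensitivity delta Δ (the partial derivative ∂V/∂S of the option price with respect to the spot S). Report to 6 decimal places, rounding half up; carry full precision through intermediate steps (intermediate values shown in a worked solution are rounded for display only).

price = 28.697324
Δ = -0.849017

σ√T = 0.5545·√0.1492 = 0.214183
d₁ = (ln(S/K) + (r+σ²/2)T) / (σ√T) = (ln(98.39/125.86) + (0.0148+0.5545²/2)·0.1492) / 0.214183 = (-0.246231 + 0.025145) / 0.214183 = -1.032225
d₂ = d₁ − σ√T = -1.032225 − 0.214183 = -1.246409
e^{−rT} = 0.997794
N(−d₁) = 0.849017,  N(−d₂) = 0.893693
Put price V = K·e^{−rT}·N(−d₂) − S·N(−d₁) = 112.232074 − 83.534750 = 28.697324
Δ = −N(−d₁) = -0.849017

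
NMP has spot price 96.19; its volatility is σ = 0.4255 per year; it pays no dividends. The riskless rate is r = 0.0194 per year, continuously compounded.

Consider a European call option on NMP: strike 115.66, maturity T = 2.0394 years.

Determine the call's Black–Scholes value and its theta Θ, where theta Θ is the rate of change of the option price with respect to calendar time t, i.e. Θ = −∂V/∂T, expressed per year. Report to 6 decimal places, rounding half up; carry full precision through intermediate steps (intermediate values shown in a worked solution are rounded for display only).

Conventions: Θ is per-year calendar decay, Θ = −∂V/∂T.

price = 17.937446
Θ = -6.338435

σ√T = 0.4255·√2.0394 = 0.607646
d₁ = (ln(S/K) + (r+σ²/2)T) / (σ√T) = (ln(96.19/115.66) + (0.0194+0.4255²/2)·2.0394) / 0.607646 = (-0.184329 + 0.224181) / 0.607646 = 0.065584
d₂ = d₁ − σ√T = 0.065584 − 0.607646 = -0.542062
e^{−rT} = 0.961208
N(d₁) = 0.526145,  N(d₂) = 0.293888
Call price V = S·N(d₁) − K·e^{−rT}·N(d₂) = 50.609933 − 32.672488 = 17.937446
φ(d₁) = (1/√(2π))·e^{−d₁²/2} = 0.398085
Θ = −S·φ(d₁)·σ/(2√T) − r·K·e^{−rT}·N(d₂) = −5.704589 − 0.633846 = -6.338435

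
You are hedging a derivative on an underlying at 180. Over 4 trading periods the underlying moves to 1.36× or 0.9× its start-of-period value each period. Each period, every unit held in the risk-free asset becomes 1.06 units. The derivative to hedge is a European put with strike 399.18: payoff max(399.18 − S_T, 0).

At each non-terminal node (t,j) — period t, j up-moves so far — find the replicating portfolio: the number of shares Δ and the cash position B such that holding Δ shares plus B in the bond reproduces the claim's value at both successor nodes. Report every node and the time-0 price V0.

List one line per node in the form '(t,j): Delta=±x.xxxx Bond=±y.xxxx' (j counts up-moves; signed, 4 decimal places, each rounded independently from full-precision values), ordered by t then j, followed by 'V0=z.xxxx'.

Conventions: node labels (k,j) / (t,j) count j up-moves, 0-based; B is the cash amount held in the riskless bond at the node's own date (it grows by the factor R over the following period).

(0,0): Delta=-0.8911 Bond=299.8289
(1,0): Delta=-0.9880 Bond=333.5049
(1,1): Delta=-0.7710 Bond=288.4070
(2,0): Delta=-1.0000 Bond=355.2688
(2,1): Delta=-0.9730 Bond=350.2273
(2,2): Delta=-0.5203 Bond=222.2442
(3,0): Delta=-1.0000 Bond=376.5849
(3,1): Delta=-1.0000 Bond=376.5849
(3,2): Delta=-0.9396 Bond=361.2209
(3,3): Delta=0.0000 Bond=0.0000
V0=139.4230

No-arbitrage ⇒ martingale measure with p* = (R−d)/(u−d) = 0.3478.
Expiry values: V(4,0)=281.0820, V(4,1)=220.7208, V(4,2)=129.5083, V(4,3)=0.0000, V(4,4)=0.0000
Node (3,0) S=131.2200: V=(p*·220.7208+(1−p*)·281.0820)/1.06=245.3649; Δ=(220.7208−281.0820)/(178.4592−118.0980)=-1.0000; B=V−Δ·S=376.5849
Node (3,1) S=198.2880: V=(p*·129.5083+(1−p*)·220.7208)/1.06=178.2969; Δ=(129.5083−220.7208)/(269.6717−178.4592)=-1.0000; B=V−Δ·S=376.5849
Node (3,2) S=299.6352: V=(p*·0.0000+(1−p*)·129.5083)/1.06=79.6811; Δ=(0.0000−129.5083)/(407.5039−269.6717)=-0.9396; B=V−Δ·S=361.2209
Node (3,3) S=452.7821: V=(p*·0.0000+(1−p*)·0.0000)/1.06=0.0000; Δ=(0.0000−0.0000)/(615.7836−407.5039)=0.0000; B=V−Δ·S=0.0000
Node (2,0) S=145.8000: V=(p*·178.2969+(1−p*)·245.3649)/1.06=209.4688; Δ=(178.2969−245.3649)/(198.2880−131.2200)=-1.0000; B=V−Δ·S=355.2688
Node (2,1) S=220.3200: V=(p*·79.6811+(1−p*)·178.2969)/1.06=135.8450; Δ=(79.6811−178.2969)/(299.6352−198.2880)=-0.9730; B=V−Δ·S=350.2273
Node (2,2) S=332.9280: V=(p*·0.0000+(1−p*)·79.6811)/1.06=49.0245; Δ=(0.0000−79.6811)/(452.7821−299.6352)=-0.5203; B=V−Δ·S=222.2442
Node (1,0) S=162.0000: V=(p*·135.8450+(1−p*)·209.4688)/1.06=173.4533; Δ=(135.8450−209.4688)/(220.3200−145.8000)=-0.9880; B=V−Δ·S=333.5049
Node (1,1) S=244.8000: V=(p*·49.0245+(1−p*)·135.8450)/1.06=99.6666; Δ=(49.0245−135.8450)/(332.9280−220.3200)=-0.7710; B=V−Δ·S=288.4070
Node (0,0) S=180.0000: V=(p*·99.6666+(1−p*)·173.4533)/1.06=139.4230; Δ=(99.6666−173.4533)/(244.8000−162.0000)=-0.8911; B=V−Δ·S=299.8289
Sanity check at the root: Δ(0,0)·S0 + B(0,0) reproduces V0 = 139.4230.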